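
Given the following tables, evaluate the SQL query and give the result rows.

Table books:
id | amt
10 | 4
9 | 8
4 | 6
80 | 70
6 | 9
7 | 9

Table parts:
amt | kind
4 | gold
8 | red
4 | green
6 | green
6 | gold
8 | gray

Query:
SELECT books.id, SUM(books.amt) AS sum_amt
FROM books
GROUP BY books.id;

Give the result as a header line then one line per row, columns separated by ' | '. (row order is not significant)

After GROUP BY (6 rows):
books.id | sum_amt
10 | 4
9 | 8
4 | 6
80 | 70
6 | 9
7 | 9

== RESULT ==
books.id | sum_amt
10 | 4
9 | 8
4 | 6
80 | 70
6 | 9
7 | 9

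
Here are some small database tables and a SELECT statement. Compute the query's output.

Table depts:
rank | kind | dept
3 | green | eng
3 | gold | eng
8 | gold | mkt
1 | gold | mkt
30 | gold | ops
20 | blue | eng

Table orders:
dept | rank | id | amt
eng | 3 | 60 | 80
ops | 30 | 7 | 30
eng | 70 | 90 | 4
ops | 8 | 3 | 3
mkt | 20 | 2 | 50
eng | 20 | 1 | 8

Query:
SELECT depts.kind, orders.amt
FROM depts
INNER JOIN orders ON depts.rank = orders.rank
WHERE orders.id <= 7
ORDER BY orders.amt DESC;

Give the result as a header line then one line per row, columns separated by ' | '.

== RESULT ==
depts.kind | orders.amt
blue | 50
gold | 30
blue | 8
gold | 3

Derivation:
After JOIN orders (6 rows):
depts.rank | depts.kind | depts.dept | orders.dept | orders.rank | orders.id | orders.amt
3 | green | eng | eng | 3 | 60 | 80
3 | gold | eng | eng | 3 | 60 | 80
8 | gold | mkt | ops | 8 | 3 | 3
30 | gold | ops | ops | 30 | 7 | 30
20 | blue | eng | mkt | 20 | 2 | 50
20 | blue | eng | eng | 20 | 1 | 8
After WHERE (4 rows):
depts.rank | depts.kind | depts.dept | orders.dept | orders.rank | orders.id | orders.amt
8 | gold | mkt | ops | 8 | 3 | 3
30 | gold | ops | ops | 30 | 7 | 30
20 | blue | eng | mkt | 20 | 2 | 50
20 | blue | eng | eng | 20 | 1 | 8
After SELECT (4 rows):
depts.kind | orders.amt
gold | 3
gold | 30
blue | 50
blue | 8
After ORDER BY (4 rows):
depts.kind | orders.amt
blue | 50
gold | 30
blue | 8
gold | 3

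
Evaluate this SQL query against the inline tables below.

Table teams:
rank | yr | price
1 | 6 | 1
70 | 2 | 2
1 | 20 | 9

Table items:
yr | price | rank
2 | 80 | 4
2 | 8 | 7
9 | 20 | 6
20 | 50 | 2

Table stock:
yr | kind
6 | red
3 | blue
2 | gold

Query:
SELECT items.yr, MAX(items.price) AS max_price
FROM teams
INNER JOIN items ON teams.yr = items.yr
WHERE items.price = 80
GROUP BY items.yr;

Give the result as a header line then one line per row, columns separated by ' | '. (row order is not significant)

== RESULT ==
items.yr | max_price
2 | 80

Derivation:
After JOIN items (3 rows):
teams.rank | teams.yr | teams.price | items.yr | items.price | items.rank
70 | 2 | 2 | 2 | 80 | 4
70 | 2 | 2 | 2 | 8 | 7
1 | 20 | 9 | 20 | 50 | 2
After WHERE (1 rows):
teams.rank | teams.yr | teams.price | items.yr | items.price | items.rank
70 | 2 | 2 | 2 | 80 | 4
After GROUP BY (1 rows):
items.yr | max_price
2 | 80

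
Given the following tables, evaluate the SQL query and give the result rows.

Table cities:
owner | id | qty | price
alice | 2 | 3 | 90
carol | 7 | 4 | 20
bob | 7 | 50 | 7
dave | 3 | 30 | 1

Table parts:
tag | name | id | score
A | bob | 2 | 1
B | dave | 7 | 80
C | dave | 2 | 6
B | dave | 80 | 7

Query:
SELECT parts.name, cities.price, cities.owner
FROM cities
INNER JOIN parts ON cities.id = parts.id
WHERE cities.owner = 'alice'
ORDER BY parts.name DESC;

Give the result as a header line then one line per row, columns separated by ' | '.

After JOIN parts (4 rows):
cities.owner | cities.id | cities.qty | cities.price | parts.tag | parts.name | parts.id | parts.score
alice | 2 | 3 | 90 | A | bob | 2 | 1
alice | 2 | 3 | 90 | C | dave | 2 | 6
carol | 7 | 4 | 20 | B | dave | 7 | 80
bob | 7 | 50 | 7 | B | dave | 7 | 80
After WHERE (2 rows):
cities.owner | cities.id | cities.qty | cities.price | parts.tag | parts.name | parts.id | parts.score
alice | 2 | 3 | 90 | A | bob | 2 | 1
alice | 2 | 3 | 90 | C | dave | 2 | 6
After SELECT (2 rows):
parts.name | cities.price | cities.owner
bob | 90 | alice
dave | 90 | alice
After ORDER BY (2 rows):
parts.name | cities.price | cities.owner
dave | 90 | alice
bob | 90 | alice

== RESULT ==
parts.name | cities.price | cities.owner
dave | 90 | alice
bob | 90 | alice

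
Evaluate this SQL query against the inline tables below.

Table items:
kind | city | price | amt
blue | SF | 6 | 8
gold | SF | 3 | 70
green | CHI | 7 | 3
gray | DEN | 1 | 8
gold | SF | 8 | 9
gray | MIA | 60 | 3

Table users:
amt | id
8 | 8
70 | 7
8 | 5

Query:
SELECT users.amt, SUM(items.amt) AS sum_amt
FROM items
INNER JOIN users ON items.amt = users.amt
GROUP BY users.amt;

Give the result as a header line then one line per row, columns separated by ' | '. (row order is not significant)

After JOIN users (5 rows):
items.kind | items.city | items.price | items.amt | users.amt | users.id
blue | SF | 6 | 8 | 8 | 8
blue | SF | 6 | 8 | 8 | 5
gold | SF | 3 | 70 | 70 | 7
gray | DEN | 1 | 8 | 8 | 8
gray | DEN | 1 | 8 | 8 | 5
After GROUP BY (2 rows):
users.amt | sum_amt
8 | 32
70 | 70

== RESULT ==
users.amt | sum_amt
8 | 32
70 | 70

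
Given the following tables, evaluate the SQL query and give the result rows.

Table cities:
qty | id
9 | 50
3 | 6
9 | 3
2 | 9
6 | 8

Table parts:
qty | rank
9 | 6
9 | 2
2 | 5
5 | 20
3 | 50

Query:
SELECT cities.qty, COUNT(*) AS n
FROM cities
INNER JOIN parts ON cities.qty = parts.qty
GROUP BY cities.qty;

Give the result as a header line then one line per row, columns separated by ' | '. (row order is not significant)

== RESULT ==
cities.qty | n
9 | 4
3 | 1
2 | 1

Derivation:
After JOIN parts (6 rows):
cities.qty | cities.id | parts.qty | parts.rank
9 | 50 | 9 | 6
9 | 50 | 9 | 2
3 | 6 | 3 | 50
9 | 3 | 9 | 6
9 | 3 | 9 | 2
2 | 9 | 2 | 5
After GROUP BY (3 rows):
cities.qty | n
9 | 4
3 | 1
2 | 1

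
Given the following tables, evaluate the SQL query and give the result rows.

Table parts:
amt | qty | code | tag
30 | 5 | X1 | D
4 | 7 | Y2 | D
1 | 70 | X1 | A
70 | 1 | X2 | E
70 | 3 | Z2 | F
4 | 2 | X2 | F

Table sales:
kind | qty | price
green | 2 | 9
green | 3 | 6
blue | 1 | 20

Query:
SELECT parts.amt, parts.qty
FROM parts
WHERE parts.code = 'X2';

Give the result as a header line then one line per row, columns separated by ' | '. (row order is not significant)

After WHERE (2 rows):
parts.amt | parts.qty | parts.code | parts.tag
70 | 1 | X2 | E
4 | 2 | X2 | F
After SELECT (2 rows):
parts.amt | parts.qty
70 | 1
4 | 2

== RESULT ==
parts.amt | parts.qty
70 | 1
4 | 2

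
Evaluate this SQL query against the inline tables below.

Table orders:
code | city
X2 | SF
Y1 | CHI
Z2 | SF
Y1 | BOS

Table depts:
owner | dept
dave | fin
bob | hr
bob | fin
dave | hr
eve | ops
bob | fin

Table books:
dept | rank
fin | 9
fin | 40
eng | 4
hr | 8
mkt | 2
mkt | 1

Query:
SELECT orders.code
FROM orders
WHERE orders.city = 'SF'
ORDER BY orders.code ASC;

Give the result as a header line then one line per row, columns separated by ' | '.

After WHERE (2 rows):
orders.code | orders.city
X2 | SF
Z2 | SF
After SELECT (2 rows):
orders.code
X2
Z2
After ORDER BY (2 rows):
orders.code
X2
Z2

== RESULT ==
orders.code
X2
Z2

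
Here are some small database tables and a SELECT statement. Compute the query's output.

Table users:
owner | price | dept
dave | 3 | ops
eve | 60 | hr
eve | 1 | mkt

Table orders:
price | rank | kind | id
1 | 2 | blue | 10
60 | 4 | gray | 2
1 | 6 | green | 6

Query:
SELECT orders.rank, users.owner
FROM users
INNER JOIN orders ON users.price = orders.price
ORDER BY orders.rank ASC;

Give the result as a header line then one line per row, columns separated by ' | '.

== RESULT ==
orders.rank | users.owner
2 | eve
4 | eve
6 | eve

Derivation:
After JOIN orders (3 rows):
users.owner | users.price | users.dept | orders.price | orders.rank | orders.kind | orders.id
eve | 60 | hr | 60 | 4 | gray | 2
eve | 1 | mkt | 1 | 2 | blue | 10
eve | 1 | mkt | 1 | 6 | green | 6
After SELECT (3 rows):
orders.rank | users.owner
4 | eve
2 | eve
6 | eve
After ORDER BY (3 rows):
orders.rank | users.owner
2 | eve
4 | eve
6 | eve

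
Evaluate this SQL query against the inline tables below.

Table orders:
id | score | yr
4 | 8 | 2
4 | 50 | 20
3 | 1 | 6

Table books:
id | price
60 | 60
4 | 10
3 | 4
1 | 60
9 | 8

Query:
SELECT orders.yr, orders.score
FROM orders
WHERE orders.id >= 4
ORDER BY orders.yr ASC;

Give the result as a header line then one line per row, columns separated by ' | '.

== RESULT ==
orders.yr | orders.score
2 | 8
20 | 50

Derivation:
After WHERE (2 rows):
orders.id | orders.score | orders.yr
4 | 8 | 2
4 | 50 | 20
After SELECT (2 rows):
orders.yr | orders.score
2 | 8
20 | 50
After ORDER BY (2 rows):
orders.yr | orders.score
2 | 8
20 | 50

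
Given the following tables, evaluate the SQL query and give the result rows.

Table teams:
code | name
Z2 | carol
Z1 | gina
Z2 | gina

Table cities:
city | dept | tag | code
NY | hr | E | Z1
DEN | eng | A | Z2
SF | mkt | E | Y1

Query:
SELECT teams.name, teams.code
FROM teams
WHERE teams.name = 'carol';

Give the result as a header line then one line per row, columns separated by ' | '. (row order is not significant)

== RESULT ==
teams.name | teams.code
carol | Z2

Derivation:
After WHERE (1 rows):
teams.code | teams.name
Z2 | carol
After SELECT (1 rows):
teams.name | teams.code
carol | Z2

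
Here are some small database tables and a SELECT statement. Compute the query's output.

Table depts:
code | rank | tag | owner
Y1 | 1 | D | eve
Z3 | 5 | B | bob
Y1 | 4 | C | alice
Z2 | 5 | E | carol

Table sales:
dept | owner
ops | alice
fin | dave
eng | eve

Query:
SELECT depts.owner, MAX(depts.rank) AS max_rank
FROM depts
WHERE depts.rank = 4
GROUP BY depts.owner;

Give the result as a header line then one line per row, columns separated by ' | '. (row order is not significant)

After WHERE (1 rows):
depts.code | depts.rank | depts.tag | depts.owner
Y1 | 4 | C | alice
After GROUP BY (1 rows):
depts.owner | max_rank
alice | 4

== RESULT ==
depts.owner | max_rank
alice | 4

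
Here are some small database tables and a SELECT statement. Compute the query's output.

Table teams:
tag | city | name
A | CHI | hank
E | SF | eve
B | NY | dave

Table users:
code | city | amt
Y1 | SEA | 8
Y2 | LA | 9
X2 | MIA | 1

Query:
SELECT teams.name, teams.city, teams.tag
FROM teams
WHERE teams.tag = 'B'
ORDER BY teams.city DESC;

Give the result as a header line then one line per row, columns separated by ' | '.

== RESULT ==
teams.name | teams.city | teams.tag
dave | NY | B

Derivation:
After WHERE (1 rows):
teams.tag | teams.city | teams.name
B | NY | dave
After SELECT (1 rows):
teams.name | teams.city | teams.tag
dave | NY | B
After ORDER BY (1 rows):
teams.name | teams.city | teams.tag
dave | NY | B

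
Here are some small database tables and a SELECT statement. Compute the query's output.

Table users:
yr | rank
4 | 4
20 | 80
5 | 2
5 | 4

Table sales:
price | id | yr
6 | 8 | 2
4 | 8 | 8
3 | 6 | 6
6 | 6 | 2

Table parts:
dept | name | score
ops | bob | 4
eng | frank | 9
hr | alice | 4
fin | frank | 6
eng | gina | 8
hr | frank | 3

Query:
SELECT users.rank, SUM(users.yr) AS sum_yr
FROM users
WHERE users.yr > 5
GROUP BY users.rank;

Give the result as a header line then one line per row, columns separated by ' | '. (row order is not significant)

After WHERE (1 rows):
users.yr | users.rank
20 | 80
After GROUP BY (1 rows):
users.rank | sum_yr
80 | 20

== RESULT ==
users.rank | sum_yr
80 | 20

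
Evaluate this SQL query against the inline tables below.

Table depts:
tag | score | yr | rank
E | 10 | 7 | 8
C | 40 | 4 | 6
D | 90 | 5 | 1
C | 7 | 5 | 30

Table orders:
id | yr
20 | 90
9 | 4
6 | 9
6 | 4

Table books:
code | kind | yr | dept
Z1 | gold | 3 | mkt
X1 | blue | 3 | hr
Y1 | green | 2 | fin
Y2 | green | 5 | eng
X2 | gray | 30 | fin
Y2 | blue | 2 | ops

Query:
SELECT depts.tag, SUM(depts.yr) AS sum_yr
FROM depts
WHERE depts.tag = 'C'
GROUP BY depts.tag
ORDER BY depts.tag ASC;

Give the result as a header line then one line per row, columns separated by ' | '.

After WHERE (2 rows):
depts.tag | depts.score | depts.yr | depts.rank
C | 40 | 4 | 6
C | 7 | 5 | 30
After GROUP BY (1 rows):
depts.tag | sum_yr
C | 9
After ORDER BY (1 rows):
depts.tag | sum_yr
C | 9

== RESULT ==
depts.tag | sum_yr
C | 9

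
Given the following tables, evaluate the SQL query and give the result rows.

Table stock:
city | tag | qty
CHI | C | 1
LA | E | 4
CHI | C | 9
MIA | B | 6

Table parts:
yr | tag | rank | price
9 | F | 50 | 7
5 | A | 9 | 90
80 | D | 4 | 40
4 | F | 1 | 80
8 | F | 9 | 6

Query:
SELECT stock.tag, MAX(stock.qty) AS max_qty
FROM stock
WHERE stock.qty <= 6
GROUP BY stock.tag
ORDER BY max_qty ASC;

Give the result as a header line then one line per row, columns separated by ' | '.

After WHERE (3 rows):
stock.city | stock.tag | stock.qty
CHI | C | 1
LA | E | 4
MIA | B | 6
After GROUP BY (3 rows):
stock.tag | max_qty
C | 1
E | 4
B | 6
After ORDER BY (3 rows):
stock.tag | max_qty
C | 1
E | 4
B | 6

== RESULT ==
stock.tag | max_qty
C | 1
E | 4
B | 6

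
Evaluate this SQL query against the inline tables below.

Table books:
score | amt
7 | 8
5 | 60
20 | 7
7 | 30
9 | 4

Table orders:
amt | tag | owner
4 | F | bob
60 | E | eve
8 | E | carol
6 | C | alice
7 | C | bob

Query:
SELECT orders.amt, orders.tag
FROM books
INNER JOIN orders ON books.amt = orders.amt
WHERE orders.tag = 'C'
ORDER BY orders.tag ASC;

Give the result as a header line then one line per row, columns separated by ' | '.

After JOIN orders (4 rows):
books.score | books.amt | orders.amt | orders.tag | orders.owner
7 | 8 | 8 | E | carol
5 | 60 | 60 | E | eve
20 | 7 | 7 | C | bob
9 | 4 | 4 | F | bob
After WHERE (1 rows):
books.score | books.amt | orders.amt | orders.tag | orders.owner
20 | 7 | 7 | C | bob
After SELECT (1 rows):
orders.amt | orders.tag
7 | C
After ORDER BY (1 rows):
orders.amt | orders.tag
7 | C

== RESULT ==
orders.amt | orders.tag
7 | C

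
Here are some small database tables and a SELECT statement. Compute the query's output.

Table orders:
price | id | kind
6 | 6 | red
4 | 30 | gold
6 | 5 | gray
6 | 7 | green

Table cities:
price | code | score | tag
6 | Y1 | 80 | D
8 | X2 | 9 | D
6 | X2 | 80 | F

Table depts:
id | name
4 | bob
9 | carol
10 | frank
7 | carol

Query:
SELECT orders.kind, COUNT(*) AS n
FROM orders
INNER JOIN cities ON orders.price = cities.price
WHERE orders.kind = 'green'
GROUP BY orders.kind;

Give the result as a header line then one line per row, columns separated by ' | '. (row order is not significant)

After JOIN cities (6 rows):
orders.price | orders.id | orders.kind | cities.price | cities.code | cities.score | cities.tag
6 | 6 | red | 6 | Y1 | 80 | D
6 | 6 | red | 6 | X2 | 80 | F
6 | 5 | gray | 6 | Y1 | 80 | D
6 | 5 | gray | 6 | X2 | 80 | F
6 | 7 | green | 6 | Y1 | 80 | D
6 | 7 | green | 6 | X2 | 80 | F
After WHERE (2 rows):
orders.price | orders.id | orders.kind | cities.price | cities.code | cities.score | cities.tag
6 | 7 | green | 6 | Y1 | 80 | D
6 | 7 | green | 6 | X2 | 80 | F
After GROUP BY (1 rows):
orders.kind | n
green | 2

== RESULT ==
orders.kind | n
green | 2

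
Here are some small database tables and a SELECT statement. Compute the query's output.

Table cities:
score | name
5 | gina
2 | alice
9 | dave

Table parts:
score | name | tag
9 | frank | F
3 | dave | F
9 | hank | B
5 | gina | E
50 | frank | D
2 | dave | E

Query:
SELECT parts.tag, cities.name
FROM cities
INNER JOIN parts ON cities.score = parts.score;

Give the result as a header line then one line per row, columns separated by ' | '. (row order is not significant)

== RESULT ==
parts.tag | cities.name
E | gina
E | alice
F | dave
B | dave

Derivation:
After JOIN parts (4 rows):
cities.score | cities.name | parts.score | parts.name | parts.tag
5 | gina | 5 | gina | E
2 | alice | 2 | dave | E
9 | dave | 9 | frank | F
9 | dave | 9 | hank | B
After SELECT (4 rows):
parts.tag | cities.name
E | gina
E | alice
F | dave
B | dave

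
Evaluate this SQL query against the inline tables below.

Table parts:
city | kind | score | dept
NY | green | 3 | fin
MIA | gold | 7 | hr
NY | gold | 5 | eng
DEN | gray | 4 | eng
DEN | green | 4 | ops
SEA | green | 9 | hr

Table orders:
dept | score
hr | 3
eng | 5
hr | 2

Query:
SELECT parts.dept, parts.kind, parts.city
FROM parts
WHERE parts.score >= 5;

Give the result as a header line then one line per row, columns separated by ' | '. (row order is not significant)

After WHERE (3 rows):
parts.city | parts.kind | parts.score | parts.dept
MIA | gold | 7 | hr
NY | gold | 5 | eng
SEA | green | 9 | hr
After SELECT (3 rows):
parts.dept | parts.kind | parts.city
hr | gold | MIA
eng | gold | NY
hr | green | SEA

== RESULT ==
parts.dept | parts.kind | parts.city
hr | gold | MIA
eng | gold | NY
hr | green | SEA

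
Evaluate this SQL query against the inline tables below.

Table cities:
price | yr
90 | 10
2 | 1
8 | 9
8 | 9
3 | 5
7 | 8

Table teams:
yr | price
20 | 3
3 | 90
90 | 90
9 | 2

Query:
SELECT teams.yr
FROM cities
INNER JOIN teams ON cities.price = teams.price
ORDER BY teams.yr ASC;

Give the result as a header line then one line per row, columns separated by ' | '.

After JOIN teams (4 rows):
cities.price | cities.yr | teams.yr | teams.price
90 | 10 | 3 | 90
90 | 10 | 90 | 90
2 | 1 | 9 | 2
3 | 5 | 20 | 3
After SELECT (4 rows):
teams.yr
3
90
9
20
After ORDER BY (4 rows):
teams.yr
3
9
20
90

== RESULT ==
teams.yr
3
9
20
90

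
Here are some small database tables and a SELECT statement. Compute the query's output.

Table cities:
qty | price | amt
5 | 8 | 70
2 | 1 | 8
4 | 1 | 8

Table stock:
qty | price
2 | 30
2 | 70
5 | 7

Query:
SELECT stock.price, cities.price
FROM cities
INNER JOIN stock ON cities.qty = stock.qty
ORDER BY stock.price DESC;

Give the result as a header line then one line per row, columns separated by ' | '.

After JOIN stock (3 rows):
cities.qty | cities.price | cities.amt | stock.qty | stock.price
5 | 8 | 70 | 5 | 7
2 | 1 | 8 | 2 | 30
2 | 1 | 8 | 2 | 70
After SELECT (3 rows):
stock.price | cities.price
7 | 8
30 | 1
70 | 1
After ORDER BY (3 rows):
stock.price | cities.price
70 | 1
30 | 1
7 | 8

== RESULT ==
stock.price | cities.price
70 | 1
30 | 1
7 | 8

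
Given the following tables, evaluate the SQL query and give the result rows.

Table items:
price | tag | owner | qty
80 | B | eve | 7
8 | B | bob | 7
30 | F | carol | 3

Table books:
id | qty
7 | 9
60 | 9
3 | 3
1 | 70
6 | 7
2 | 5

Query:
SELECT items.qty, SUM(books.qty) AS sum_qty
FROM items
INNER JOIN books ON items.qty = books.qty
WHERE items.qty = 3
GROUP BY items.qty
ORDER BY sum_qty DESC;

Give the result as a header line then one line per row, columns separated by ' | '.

After JOIN books (3 rows):
items.price | items.tag | items.owner | items.qty | books.id | books.qty
80 | B | eve | 7 | 6 | 7
8 | B | bob | 7 | 6 | 7
30 | F | carol | 3 | 3 | 3
After WHERE (1 rows):
items.price | items.tag | items.owner | items.qty | books.id | books.qty
30 | F | carol | 3 | 3 | 3
After GROUP BY (1 rows):
items.qty | sum_qty
3 | 3
After ORDER BY (1 rows):
items.qty | sum_qty
3 | 3

== RESULT ==
items.qty | sum_qty
3 | 3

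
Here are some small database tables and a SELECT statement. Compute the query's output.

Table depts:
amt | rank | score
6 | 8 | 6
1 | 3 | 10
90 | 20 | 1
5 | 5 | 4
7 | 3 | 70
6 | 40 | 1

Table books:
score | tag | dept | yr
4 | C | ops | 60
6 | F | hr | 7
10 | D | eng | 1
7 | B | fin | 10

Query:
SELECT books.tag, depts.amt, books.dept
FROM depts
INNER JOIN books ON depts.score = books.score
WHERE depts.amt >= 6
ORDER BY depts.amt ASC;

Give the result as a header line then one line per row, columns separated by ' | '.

== RESULT ==
books.tag | depts.amt | books.dept
F | 6 | hr

Derivation:
After JOIN books (3 rows):
depts.amt | depts.rank | depts.score | books.score | books.tag | books.dept | books.yr
6 | 8 | 6 | 6 | F | hr | 7
1 | 3 | 10 | 10 | D | eng | 1
5 | 5 | 4 | 4 | C | ops | 60
After WHERE (1 rows):
depts.amt | depts.rank | depts.score | books.score | books.tag | books.dept | books.yr
6 | 8 | 6 | 6 | F | hr | 7
After SELECT (1 rows):
books.tag | depts.amt | books.dept
F | 6 | hr
After ORDER BY (1 rows):
books.tag | depts.amt | books.dept
F | 6 | hr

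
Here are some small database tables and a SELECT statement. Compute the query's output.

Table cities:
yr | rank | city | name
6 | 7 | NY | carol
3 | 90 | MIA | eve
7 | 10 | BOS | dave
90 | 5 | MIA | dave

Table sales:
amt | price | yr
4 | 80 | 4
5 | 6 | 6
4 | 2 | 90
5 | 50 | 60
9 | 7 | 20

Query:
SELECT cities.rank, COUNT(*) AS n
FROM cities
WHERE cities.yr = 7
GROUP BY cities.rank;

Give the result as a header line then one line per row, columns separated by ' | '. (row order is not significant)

After WHERE (1 rows):
cities.yr | cities.rank | cities.city | cities.name
7 | 10 | BOS | dave
After GROUP BY (1 rows):
cities.rank | n
10 | 1

== RESULT ==
cities.rank | n
10 | 1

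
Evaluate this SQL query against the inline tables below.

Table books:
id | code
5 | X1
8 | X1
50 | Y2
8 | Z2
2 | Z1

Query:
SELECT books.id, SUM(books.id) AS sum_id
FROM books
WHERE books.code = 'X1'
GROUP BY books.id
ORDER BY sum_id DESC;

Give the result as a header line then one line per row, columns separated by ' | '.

After WHERE (2 rows):
books.id | books.code
5 | X1
8 | X1
After GROUP BY (2 rows):
books.id | sum_id
5 | 5
8 | 8
After ORDER BY (2 rows):
books.id | sum_id
8 | 8
5 | 5

== RESULT ==
books.id | sum_id
8 | 8
5 | 5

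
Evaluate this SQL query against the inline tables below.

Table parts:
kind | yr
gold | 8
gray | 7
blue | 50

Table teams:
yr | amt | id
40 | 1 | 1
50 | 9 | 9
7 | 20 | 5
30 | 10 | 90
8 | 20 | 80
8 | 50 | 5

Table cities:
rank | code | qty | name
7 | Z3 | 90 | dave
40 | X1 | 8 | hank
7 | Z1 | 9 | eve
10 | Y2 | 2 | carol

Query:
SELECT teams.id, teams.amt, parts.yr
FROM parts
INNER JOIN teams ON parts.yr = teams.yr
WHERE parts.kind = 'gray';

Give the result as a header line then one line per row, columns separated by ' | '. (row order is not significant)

After JOIN teams (4 rows):
parts.kind | parts.yr | teams.yr | teams.amt | teams.id
gold | 8 | 8 | 20 | 80
gold | 8 | 8 | 50 | 5
gray | 7 | 7 | 20 | 5
blue | 50 | 50 | 9 | 9
After WHERE (1 rows):
parts.kind | parts.yr | teams.yr | teams.amt | teams.id
gray | 7 | 7 | 20 | 5
After SELECT (1 rows):
teams.id | teams.amt | parts.yr
5 | 20 | 7

== RESULT ==
teams.id | teams.amt | parts.yr
5 | 20 | 7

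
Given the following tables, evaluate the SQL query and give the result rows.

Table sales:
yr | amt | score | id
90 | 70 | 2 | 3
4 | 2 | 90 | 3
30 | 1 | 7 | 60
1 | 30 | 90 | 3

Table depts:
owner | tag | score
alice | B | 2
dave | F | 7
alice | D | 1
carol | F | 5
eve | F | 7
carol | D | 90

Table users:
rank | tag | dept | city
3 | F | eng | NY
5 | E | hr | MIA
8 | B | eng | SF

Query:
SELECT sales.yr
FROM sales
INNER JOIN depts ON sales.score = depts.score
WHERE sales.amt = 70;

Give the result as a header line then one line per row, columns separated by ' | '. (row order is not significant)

== RESULT ==
sales.yr
90

Derivation:
After JOIN depts (5 rows):
sales.yr | sales.amt | sales.score | sales.id | depts.owner | depts.tag | depts.score
90 | 70 | 2 | 3 | alice | B | 2
4 | 2 | 90 | 3 | carol | D | 90
30 | 1 | 7 | 60 | dave | F | 7
30 | 1 | 7 | 60 | eve | F | 7
1 | 30 | 90 | 3 | carol | D | 90
After WHERE (1 rows):
sales.yr | sales.amt | sales.score | sales.id | depts.owner | depts.tag | depts.score
90 | 70 | 2 | 3 | alice | B | 2
After SELECT (1 rows):
sales.yr
90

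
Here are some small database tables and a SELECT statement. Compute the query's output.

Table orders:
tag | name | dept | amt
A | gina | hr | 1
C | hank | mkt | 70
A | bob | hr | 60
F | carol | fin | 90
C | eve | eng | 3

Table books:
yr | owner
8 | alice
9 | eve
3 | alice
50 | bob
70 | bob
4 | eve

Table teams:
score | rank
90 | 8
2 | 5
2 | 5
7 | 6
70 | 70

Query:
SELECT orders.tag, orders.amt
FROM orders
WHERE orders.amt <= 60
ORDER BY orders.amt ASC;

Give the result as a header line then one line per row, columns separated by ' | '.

After WHERE (3 rows):
orders.tag | orders.name | orders.dept | orders.amt
A | gina | hr | 1
A | bob | hr | 60
C | eve | eng | 3
After SELECT (3 rows):
orders.tag | orders.amt
A | 1
A | 60
C | 3
After ORDER BY (3 rows):
orders.tag | orders.amt
A | 1
C | 3
A | 60

== RESULT ==
orders.tag | orders.amt
A | 1
C | 3
A | 60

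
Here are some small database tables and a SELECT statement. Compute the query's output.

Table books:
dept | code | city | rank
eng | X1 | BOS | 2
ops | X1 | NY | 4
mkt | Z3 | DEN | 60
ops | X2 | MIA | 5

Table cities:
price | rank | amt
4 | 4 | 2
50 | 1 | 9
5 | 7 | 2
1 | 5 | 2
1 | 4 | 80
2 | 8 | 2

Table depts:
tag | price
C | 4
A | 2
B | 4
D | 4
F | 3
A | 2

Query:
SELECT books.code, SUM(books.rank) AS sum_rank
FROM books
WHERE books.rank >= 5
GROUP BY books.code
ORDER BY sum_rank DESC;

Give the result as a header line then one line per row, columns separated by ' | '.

== RESULT ==
books.code | sum_rank
Z3 | 60
X2 | 5

Derivation:
After WHERE (2 rows):
books.dept | books.code | books.city | books.rank
mkt | Z3 | DEN | 60
ops | X2 | MIA | 5
After GROUP BY (2 rows):
books.code | sum_rank
Z3 | 60
X2 | 5
After ORDER BY (2 rows):
books.code | sum_rank
Z3 | 60
X2 | 5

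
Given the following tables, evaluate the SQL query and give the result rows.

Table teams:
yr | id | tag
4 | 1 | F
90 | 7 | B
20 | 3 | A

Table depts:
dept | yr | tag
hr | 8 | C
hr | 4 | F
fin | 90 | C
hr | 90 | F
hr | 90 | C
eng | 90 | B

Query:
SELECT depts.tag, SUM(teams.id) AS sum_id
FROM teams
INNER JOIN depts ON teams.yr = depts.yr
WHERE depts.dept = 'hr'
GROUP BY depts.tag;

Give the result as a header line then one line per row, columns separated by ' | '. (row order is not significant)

After JOIN depts (5 rows):
teams.yr | teams.id | teams.tag | depts.dept | depts.yr | depts.tag
4 | 1 | F | hr | 4 | F
90 | 7 | B | fin | 90 | C
90 | 7 | B | hr | 90 | F
90 | 7 | B | hr | 90 | C
90 | 7 | B | eng | 90 | B
After WHERE (3 rows):
teams.yr | teams.id | teams.tag | depts.dept | depts.yr | depts.tag
4 | 1 | F | hr | 4 | F
90 | 7 | B | hr | 90 | F
90 | 7 | B | hr | 90 | C
After GROUP BY (2 rows):
depts.tag | sum_id
F | 8
C | 7

== RESULT ==
depts.tag | sum_id
F | 8
C | 7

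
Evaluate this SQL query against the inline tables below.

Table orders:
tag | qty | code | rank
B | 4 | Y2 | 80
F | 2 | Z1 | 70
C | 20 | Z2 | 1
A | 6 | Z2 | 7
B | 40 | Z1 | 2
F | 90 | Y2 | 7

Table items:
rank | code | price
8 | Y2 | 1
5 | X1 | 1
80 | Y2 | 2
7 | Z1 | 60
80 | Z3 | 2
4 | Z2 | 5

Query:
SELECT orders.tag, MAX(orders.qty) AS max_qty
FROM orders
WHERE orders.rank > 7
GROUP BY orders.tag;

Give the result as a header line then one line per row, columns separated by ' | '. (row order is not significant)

After WHERE (2 rows):
orders.tag | orders.qty | orders.code | orders.rank
B | 4 | Y2 | 80
F | 2 | Z1 | 70
After GROUP BY (2 rows):
orders.tag | max_qty
B | 4
F | 2

== RESULT ==
orders.tag | max_qty
B | 4
F | 2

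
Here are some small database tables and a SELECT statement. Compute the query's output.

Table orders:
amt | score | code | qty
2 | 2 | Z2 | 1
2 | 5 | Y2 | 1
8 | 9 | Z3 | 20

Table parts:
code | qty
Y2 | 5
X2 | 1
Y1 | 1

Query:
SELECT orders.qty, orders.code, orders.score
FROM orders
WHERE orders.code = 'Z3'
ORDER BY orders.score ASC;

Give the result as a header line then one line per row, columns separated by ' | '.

== RESULT ==
orders.qty | orders.code | orders.score
20 | Z3 | 9

Derivation:
After WHERE (1 rows):
orders.amt | orders.score | orders.code | orders.qty
8 | 9 | Z3 | 20
After SELECT (1 rows):
orders.qty | orders.code | orders.score
20 | Z3 | 9
After ORDER BY (1 rows):
orders.qty | orders.code | orders.score
20 | Z3 | 9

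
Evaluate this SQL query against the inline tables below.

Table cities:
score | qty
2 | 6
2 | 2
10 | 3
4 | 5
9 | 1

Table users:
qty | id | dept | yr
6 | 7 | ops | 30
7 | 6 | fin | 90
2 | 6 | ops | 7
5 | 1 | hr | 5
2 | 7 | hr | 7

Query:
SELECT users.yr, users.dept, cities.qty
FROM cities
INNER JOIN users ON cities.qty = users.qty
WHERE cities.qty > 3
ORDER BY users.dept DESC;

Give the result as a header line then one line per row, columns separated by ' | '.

After JOIN users (4 rows):
cities.score | cities.qty | users.qty | users.id | users.dept | users.yr
2 | 6 | 6 | 7 | ops | 30
2 | 2 | 2 | 6 | ops | 7
2 | 2 | 2 | 7 | hr | 7
4 | 5 | 5 | 1 | hr | 5
After WHERE (2 rows):
cities.score | cities.qty | users.qty | users.id | users.dept | users.yr
2 | 6 | 6 | 7 | ops | 30
4 | 5 | 5 | 1 | hr | 5
After SELECT (2 rows):
users.yr | users.dept | cities.qty
30 | ops | 6
5 | hr | 5
After ORDER BY (2 rows):
users.yr | users.dept | cities.qty
30 | ops | 6
5 | hr | 5

== RESULT ==
users.yr | users.dept | cities.qty
30 | ops | 6
5 | hr | 5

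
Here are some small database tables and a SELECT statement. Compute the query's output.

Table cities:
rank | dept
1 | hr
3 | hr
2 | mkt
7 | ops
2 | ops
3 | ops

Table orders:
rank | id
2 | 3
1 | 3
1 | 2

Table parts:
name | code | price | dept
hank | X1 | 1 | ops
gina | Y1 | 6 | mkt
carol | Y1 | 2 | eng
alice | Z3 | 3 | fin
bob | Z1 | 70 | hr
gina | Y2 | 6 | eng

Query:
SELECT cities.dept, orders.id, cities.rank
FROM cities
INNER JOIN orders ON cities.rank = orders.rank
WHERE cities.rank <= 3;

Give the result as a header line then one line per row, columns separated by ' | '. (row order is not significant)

After JOIN orders (4 rows):
cities.rank | cities.dept | orders.rank | orders.id
1 | hr | 1 | 3
1 | hr | 1 | 2
2 | mkt | 2 | 3
2 | ops | 2 | 3
After WHERE (4 rows):
cities.rank | cities.dept | orders.rank | orders.id
1 | hr | 1 | 3
1 | hr | 1 | 2
2 | mkt | 2 | 3
2 | ops | 2 | 3
After SELECT (4 rows):
cities.dept | orders.id | cities.rank
hr | 3 | 1
hr | 2 | 1
mkt | 3 | 2
ops | 3 | 2

== RESULT ==
cities.dept | orders.id | cities.rank
hr | 3 | 1
hr | 2 | 1
mkt | 3 | 2
ops | 3 | 2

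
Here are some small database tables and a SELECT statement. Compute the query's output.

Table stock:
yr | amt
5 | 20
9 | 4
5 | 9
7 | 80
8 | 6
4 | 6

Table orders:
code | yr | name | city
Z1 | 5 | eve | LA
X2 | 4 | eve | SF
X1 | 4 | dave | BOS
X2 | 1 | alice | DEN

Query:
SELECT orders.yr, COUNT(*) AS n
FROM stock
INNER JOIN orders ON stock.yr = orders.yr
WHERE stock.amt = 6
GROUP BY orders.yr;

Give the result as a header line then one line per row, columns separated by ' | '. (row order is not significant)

== RESULT ==
orders.yr | n
4 | 2

Derivation:
After JOIN orders (4 rows):
stock.yr | stock.amt | orders.code | orders.yr | orders.name | orders.city
5 | 20 | Z1 | 5 | eve | LA
5 | 9 | Z1 | 5 | eve | LA
4 | 6 | X2 | 4 | eve | SF
4 | 6 | X1 | 4 | dave | BOS
After WHERE (2 rows):
stock.yr | stock.amt | orders.code | orders.yr | orders.name | orders.city
4 | 6 | X2 | 4 | eve | SF
4 | 6 | X1 | 4 | dave | BOS
After GROUP BY (1 rows):
orders.yr | n
4 | 2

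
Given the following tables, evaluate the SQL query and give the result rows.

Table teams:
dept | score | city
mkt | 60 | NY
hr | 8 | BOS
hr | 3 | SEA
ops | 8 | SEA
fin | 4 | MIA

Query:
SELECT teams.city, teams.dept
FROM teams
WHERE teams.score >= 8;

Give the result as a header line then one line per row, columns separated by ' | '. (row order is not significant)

After WHERE (3 rows):
teams.dept | teams.score | teams.city
mkt | 60 | NY
hr | 8 | BOS
ops | 8 | SEA
After SELECT (3 rows):
teams.city | teams.dept
NY | mkt
BOS | hr
SEA | ops

== RESULT ==
teams.city | teams.dept
NY | mkt
BOS | hr
SEA | ops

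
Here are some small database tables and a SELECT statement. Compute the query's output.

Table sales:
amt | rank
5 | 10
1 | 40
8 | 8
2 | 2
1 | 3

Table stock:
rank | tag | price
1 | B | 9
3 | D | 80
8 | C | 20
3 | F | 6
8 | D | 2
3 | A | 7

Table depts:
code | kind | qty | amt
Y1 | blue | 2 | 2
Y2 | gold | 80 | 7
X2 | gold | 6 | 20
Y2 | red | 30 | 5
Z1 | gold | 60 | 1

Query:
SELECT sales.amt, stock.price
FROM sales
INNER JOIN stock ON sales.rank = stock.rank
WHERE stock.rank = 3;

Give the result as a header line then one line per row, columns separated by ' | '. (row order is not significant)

After JOIN stock (5 rows):
sales.amt | sales.rank | stock.rank | stock.tag | stock.price
8 | 8 | 8 | C | 20
8 | 8 | 8 | D | 2
1 | 3 | 3 | D | 80
1 | 3 | 3 | F | 6
1 | 3 | 3 | A | 7
After WHERE (3 rows):
sales.amt | sales.rank | stock.rank | stock.tag | stock.price
1 | 3 | 3 | D | 80
1 | 3 | 3 | F | 6
1 | 3 | 3 | A | 7
After SELECT (3 rows):
sales.amt | stock.price
1 | 80
1 | 6
1 | 7

== RESULT ==
sales.amt | stock.price
1 | 80
1 | 6
1 | 7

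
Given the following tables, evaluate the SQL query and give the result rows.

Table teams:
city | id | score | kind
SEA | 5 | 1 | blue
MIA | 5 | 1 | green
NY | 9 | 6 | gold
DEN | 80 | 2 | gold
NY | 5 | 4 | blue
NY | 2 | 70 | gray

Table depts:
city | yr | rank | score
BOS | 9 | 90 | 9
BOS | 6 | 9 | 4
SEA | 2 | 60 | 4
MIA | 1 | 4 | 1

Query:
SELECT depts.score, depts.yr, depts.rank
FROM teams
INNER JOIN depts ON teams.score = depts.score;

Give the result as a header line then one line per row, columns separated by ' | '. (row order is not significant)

== RESULT ==
depts.score | depts.yr | depts.rank
1 | 1 | 4
1 | 1 | 4
4 | 6 | 9
4 | 2 | 60

Derivation:
After JOIN depts (4 rows):
teams.city | teams.id | teams.score | teams.kind | depts.city | depts.yr | depts.rank | depts.score
SEA | 5 | 1 | blue | MIA | 1 | 4 | 1
MIA | 5 | 1 | green | MIA | 1 | 4 | 1
NY | 5 | 4 | blue | BOS | 6 | 9 | 4
NY | 5 | 4 | blue | SEA | 2 | 60 | 4
After SELECT (4 rows):
depts.score | depts.yr | depts.rank
1 | 1 | 4
1 | 1 | 4
4 | 6 | 9
4 | 2 | 60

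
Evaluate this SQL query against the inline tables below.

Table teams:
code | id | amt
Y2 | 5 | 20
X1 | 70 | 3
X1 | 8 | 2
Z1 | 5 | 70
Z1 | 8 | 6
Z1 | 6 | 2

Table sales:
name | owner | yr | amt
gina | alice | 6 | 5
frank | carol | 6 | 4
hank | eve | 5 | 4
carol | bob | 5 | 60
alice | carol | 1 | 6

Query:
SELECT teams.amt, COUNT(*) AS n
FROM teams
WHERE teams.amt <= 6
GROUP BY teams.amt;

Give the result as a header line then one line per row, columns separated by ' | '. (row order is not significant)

== RESULT ==
teams.amt | n
3 | 1
2 | 2
6 | 1

Derivation:
After WHERE (4 rows):
teams.code | teams.id | teams.amt
X1 | 70 | 3
X1 | 8 | 2
Z1 | 8 | 6
Z1 | 6 | 2
After GROUP BY (3 rows):
teams.amt | n
3 | 1
2 | 2
6 | 1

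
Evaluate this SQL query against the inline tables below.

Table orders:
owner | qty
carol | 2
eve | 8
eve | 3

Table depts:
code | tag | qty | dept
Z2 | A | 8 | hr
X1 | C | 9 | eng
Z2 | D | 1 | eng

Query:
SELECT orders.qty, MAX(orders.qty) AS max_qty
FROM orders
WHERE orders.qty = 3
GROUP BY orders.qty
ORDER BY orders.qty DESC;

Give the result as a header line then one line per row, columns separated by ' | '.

== RESULT ==
orders.qty | max_qty
3 | 3

Derivation:
After WHERE (1 rows):
orders.owner | orders.qty
eve | 3
After GROUP BY (1 rows):
orders.qty | max_qty
3 | 3
After ORDER BY (1 rows):
orders.qty | max_qty
3 | 3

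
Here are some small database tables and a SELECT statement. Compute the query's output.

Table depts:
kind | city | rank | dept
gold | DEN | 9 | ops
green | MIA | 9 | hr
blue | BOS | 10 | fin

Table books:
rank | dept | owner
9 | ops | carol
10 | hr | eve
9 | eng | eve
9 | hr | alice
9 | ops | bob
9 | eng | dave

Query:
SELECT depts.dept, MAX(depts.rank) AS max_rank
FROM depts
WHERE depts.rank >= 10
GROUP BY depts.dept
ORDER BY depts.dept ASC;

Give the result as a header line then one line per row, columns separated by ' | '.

== RESULT ==
depts.dept | max_rank
fin | 10

Derivation:
After WHERE (1 rows):
depts.kind | depts.city | depts.rank | depts.dept
blue | BOS | 10 | fin
After GROUP BY (1 rows):
depts.dept | max_rank
fin | 10
After ORDER BY (1 rows):
depts.dept | max_rank
fin | 10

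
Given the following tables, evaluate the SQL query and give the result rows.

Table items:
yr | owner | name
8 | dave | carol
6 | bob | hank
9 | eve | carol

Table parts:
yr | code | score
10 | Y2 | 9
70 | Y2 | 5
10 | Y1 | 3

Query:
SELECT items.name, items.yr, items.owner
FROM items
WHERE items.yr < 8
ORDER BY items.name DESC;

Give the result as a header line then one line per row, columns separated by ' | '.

== RESULT ==
items.name | items.yr | items.owner
hank | 6 | bob

Derivation:
After WHERE (1 rows):
items.yr | items.owner | items.name
6 | bob | hank
After SELECT (1 rows):
items.name | items.yr | items.owner
hank | 6 | bob
After ORDER BY (1 rows):
items.name | items.yr | items.owner
hank | 6 | bob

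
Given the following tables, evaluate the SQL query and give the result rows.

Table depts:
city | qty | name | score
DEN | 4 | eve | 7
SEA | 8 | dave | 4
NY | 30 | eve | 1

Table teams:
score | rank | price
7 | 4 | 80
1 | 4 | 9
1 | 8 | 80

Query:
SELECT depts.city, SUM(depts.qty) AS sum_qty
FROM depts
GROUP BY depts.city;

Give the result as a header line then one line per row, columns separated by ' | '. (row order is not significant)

== RESULT ==
depts.city | sum_qty
DEN | 4
SEA | 8
NY | 30

Derivation:
After GROUP BY (3 rows):
depts.city | sum_qty
DEN | 4
SEA | 8
NY | 30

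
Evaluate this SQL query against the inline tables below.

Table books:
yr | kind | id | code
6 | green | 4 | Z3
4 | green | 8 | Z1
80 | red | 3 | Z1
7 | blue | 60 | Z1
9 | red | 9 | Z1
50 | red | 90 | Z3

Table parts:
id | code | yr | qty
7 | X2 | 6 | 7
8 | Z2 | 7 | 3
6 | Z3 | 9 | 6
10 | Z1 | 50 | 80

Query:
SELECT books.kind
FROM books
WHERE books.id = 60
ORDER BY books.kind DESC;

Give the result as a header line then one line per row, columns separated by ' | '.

After WHERE (1 rows):
books.yr | books.kind | books.id | books.code
7 | blue | 60 | Z1
After SELECT (1 rows):
books.kind
blue
After ORDER BY (1 rows):
books.kind
blue

== RESULT ==
books.kind
blue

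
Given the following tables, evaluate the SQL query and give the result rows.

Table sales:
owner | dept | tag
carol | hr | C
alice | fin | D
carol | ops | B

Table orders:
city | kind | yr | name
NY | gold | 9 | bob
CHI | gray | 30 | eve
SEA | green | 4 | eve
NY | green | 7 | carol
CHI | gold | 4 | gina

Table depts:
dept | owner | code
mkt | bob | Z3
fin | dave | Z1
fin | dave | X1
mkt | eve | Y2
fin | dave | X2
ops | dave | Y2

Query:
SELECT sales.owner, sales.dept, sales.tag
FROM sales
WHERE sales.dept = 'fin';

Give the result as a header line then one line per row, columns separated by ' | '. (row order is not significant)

After WHERE (1 rows):
sales.owner | sales.dept | sales.tag
alice | fin | D
After SELECT (1 rows):
sales.owner | sales.dept | sales.tag
alice | fin | D

== RESULT ==
sales.owner | sales.dept | sales.tag
alice | fin | D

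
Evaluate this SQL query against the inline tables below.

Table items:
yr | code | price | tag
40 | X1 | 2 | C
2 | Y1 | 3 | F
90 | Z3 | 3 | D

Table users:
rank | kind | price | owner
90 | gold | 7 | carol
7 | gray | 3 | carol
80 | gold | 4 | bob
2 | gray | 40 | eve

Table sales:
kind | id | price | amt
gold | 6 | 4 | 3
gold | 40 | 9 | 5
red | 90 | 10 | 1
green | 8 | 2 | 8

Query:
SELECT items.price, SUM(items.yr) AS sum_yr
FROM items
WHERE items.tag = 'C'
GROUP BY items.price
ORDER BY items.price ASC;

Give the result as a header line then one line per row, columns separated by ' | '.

After WHERE (1 rows):
items.yr | items.code | items.price | items.tag
40 | X1 | 2 | C
After GROUP BY (1 rows):
items.price | sum_yr
2 | 40
After ORDER BY (1 rows):
items.price | sum_yr
2 | 40

== RESULT ==
items.price | sum_yr
2 | 40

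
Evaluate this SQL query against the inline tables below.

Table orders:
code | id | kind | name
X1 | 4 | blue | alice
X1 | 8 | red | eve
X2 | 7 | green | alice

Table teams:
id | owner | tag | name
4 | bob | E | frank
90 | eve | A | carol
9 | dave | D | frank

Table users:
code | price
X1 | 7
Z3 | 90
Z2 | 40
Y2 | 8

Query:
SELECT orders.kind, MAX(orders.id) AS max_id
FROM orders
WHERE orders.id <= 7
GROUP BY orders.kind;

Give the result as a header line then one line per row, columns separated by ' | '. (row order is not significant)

After WHERE (2 rows):
orders.code | orders.id | orders.kind | orders.name
X1 | 4 | blue | alice
X2 | 7 | green | alice
After GROUP BY (2 rows):
orders.kind | max_id
blue | 4
green | 7

== RESULT ==
orders.kind | max_id
blue | 4
green | 7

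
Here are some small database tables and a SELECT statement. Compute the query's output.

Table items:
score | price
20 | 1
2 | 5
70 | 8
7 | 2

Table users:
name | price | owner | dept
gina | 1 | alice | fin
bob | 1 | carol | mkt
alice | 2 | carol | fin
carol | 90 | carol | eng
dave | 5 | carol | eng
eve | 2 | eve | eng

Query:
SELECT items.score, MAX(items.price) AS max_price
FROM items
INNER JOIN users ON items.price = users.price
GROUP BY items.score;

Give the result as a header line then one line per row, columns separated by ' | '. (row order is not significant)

After JOIN users (5 rows):
items.score | items.price | users.name | users.price | users.owner | users.dept
20 | 1 | gina | 1 | alice | fin
20 | 1 | bob | 1 | carol | mkt
2 | 5 | dave | 5 | carol | eng
7 | 2 | alice | 2 | carol | fin
7 | 2 | eve | 2 | eve | eng
After GROUP BY (3 rows):
items.score | max_price
20 | 1
2 | 5
7 | 2

== RESULT ==
items.score | max_price
20 | 1
2 | 5
7 | 2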